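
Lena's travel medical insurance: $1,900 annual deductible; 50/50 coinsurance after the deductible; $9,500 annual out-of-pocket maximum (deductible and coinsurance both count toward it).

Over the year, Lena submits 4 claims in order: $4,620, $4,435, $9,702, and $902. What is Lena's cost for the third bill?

#1 ($4,620): $1,900 finishes the deductible; $2,720 goes to coinsurance; 50% of $2,720 = $1,360. Cost to traveler: $3,260. OOP to date $3,260.
#2 ($4,435): deductible already satisfied, so traveler's share is 50% × $4,435 = $2,217.50. Cost to traveler: $2,217.50. OOP to date $5,477.50.
#3 ($9,702): deductible already satisfied, so traveler's share is 50% × $9,702 = $4,851. Adding that to $5,477.50 gives $10,328.50, past the $9,500 cap; traveler pays only $9,500 − $5,477.50 = $4,022.50.

$4,022.50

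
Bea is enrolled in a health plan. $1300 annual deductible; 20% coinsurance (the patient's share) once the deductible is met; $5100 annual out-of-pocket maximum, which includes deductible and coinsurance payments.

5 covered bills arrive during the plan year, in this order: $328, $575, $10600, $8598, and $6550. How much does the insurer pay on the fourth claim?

Claim 1 ($328): fully absorbed by the deductible. Cost to patient: $328. OOP to date $328. Insurer: $328 − $328 = $0.
Claim 2 ($575): fully absorbed by the deductible. Cost to patient: $575. OOP to date $903. Insurer: $575 − $575 = $0.
Claim 3 ($10600): deductible takes $397, $10203 remains; coinsurance $10203 × 20% = $2040.60. Patient pays $2437.60; OOP now $3340.60. Plan pays $10600 − $2437.60 = $8162.40.
Claim 4 ($8598): deductible already satisfied, so patient's share is 20% × $8598 = $1719.60. Cost to patient: $1719.60. OOP to date $5060.20. Plan pays $8598 − $1719.60 = $6878.40.

$6878.40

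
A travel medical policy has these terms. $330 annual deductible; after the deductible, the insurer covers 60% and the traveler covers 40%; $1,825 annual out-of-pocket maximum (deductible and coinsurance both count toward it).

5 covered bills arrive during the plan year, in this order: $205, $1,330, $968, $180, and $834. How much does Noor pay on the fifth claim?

$333.60

#1 ($205): fully absorbed by the deductible. Cost to traveler: $205. OOP to date $205.
#2 ($1,330): $125 to deductible, leaving $1,205; traveler's 40% is $482. Traveler owes $607 (running OOP $812).
#3 ($968): deductible already satisfied, so traveler's share is 40% × $968 = $387.20. Traveler owes $387.20 (running OOP $1,199.20).
#4 ($180): 40% coinsurance on $180 = $72. Cost to traveler: $72. OOP to date $1,271.20.
#5 ($834): 40% coinsurance on $834 = $333.60. Traveler owes $333.60 (running OOP $1,604.80).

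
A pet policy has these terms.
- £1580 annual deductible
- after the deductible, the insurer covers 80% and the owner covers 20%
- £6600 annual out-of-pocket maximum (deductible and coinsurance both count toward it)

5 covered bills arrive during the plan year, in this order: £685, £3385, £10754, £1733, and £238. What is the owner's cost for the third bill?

£2150.80

Bill 1, £685: entire amount goes to the deductible. Owner owes £685 (running OOP £685).
Bill 2, £3385: £895 finishes the deductible; £2490 goes to coinsurance; owner's 20% is £498. Cost to owner: £1393. OOP to date £2078.
Bill 3, £10754: deductible already satisfied, so owner's share is 20% × £10754 = £2150.80. Owner owes £2150.80 (running OOP £4228.80).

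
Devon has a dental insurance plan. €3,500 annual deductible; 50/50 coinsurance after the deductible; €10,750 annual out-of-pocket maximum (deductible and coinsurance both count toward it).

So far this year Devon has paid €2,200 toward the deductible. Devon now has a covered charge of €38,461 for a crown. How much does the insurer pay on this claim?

Deductible still to meet: €3,500 − €2,200 = €1,300.
The remaining €37,161 (= €38,461 − €1,300) moves to coinsurance.
Patient's 50% share of €37,161 is €18,580.50.
Patient responsibility before any cap: €1,300 + €18,580.50 = €19,880.50.
Adding €19,880.50 to the €2,200 already spent would give €22,080.50, which exceeds the €10,750 cap; the patient pays just €10,750 − €2,200 = €8,550.
The insurer covers the remainder: €38,461 − €8,550 = €29,911.

€29,911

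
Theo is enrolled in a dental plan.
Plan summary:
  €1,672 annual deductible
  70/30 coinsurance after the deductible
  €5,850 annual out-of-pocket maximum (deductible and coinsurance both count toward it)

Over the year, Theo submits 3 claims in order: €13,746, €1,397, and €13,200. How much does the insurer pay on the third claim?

Claim 1 — €13,746: €1,672 to deductible, leaving €12,074; coinsurance €12,074 × 30% = €3,622.20. Patient pays €5,294.20; OOP now €5,294.20. Insurer: €13,746 − €5,294.20 = €8,451.80.
Claim 2 — €1,397: 30% coinsurance on €1,397 = €419.10. Cost to patient: €419.10. OOP to date €5,713.30. Plan pays €1,397 − €419.10 = €977.90.
Claim 3 — €13,200: deductible already satisfied, so patient's share is 30% × €13,200 = €3,960. OOP would hit €9,673.30 > €5,850, so the cap limits the patient to €5,850 − €5,713.30 = €136.70. Insurer: €13,200 − €136.70 = €13,063.30.

€13,063.30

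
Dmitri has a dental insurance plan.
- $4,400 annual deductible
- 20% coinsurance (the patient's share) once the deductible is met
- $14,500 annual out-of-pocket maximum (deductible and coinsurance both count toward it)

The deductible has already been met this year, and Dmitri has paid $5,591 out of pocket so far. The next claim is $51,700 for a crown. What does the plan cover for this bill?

The deductible is already satisfied, so the full bill goes to coinsurance.
20% of $51,700 = $10,340 falls to the patient.
That would bring total out-of-pocket to $15,931, past the $14,500 cap. The patient is capped at $14,500 − $5,591 = $8,909 on this claim.
Insurer pays the balance: $51,700 − $8,909 = $42,791.

$42,791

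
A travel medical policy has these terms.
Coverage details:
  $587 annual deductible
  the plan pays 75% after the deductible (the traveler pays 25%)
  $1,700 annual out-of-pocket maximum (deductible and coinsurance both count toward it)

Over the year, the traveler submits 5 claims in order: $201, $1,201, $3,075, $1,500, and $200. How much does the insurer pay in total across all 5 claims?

Claim 1 — $201: all of it applies to the deductible. Traveler pays $201; OOP now $201. Insurer: $201 − $201 = $0.
Claim 2 — $1,201: $386 finishes the deductible; $815 goes to coinsurance; coinsurance $815 × 25% = $203.75. Cost to traveler: $589.75. OOP to date $790.75. Plan pays $1,201 − $589.75 = $611.25.
Claim 3 — $3,075: 25% coinsurance on $3,075 = $768.75. Traveler owes $768.75 (running OOP $1,559.50). Insurer: $3,075 − $768.75 = $2,306.25.
Claim 4 — $1,500: deductible already satisfied, so traveler's share is 25% × $1,500 = $375. OOP would hit $1,934.50 > $1,700, so the cap limits the traveler to $1,700 − $1,559.50 = $140.50. Insurer: $1,500 − $140.50 = $1,359.50.
Claim 5 — $200: deductible already satisfied, so traveler's share is 25% × $200 = $50. OOP would hit $1,750 > $1,700, so the cap limits the traveler to $1,700 − $1,700 = $0. Plan pays $200 − $0 = $200.
Insurer total: $0 + $611.25 + $2,306.25 + $1,359.50 + $200 = $4,477.

$4,477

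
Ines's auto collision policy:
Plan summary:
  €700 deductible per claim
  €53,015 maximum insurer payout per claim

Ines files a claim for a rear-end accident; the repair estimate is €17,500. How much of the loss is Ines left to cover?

Subtract the deductible: €17,500 − €700 = €16,800.
€16,800 is within the €53,015 limit, so the insurer pays €16,800.
Out of pocket: €17,500 − €16,800 = €700.

€700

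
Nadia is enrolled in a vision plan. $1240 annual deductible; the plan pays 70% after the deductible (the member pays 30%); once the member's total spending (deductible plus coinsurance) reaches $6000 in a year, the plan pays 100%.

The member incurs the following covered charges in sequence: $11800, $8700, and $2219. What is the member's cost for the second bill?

Bill 1, $11800: $1240 finishes the deductible; $10560 goes to coinsurance; 30% of $10560 = $3168. Cost to member: $4408. OOP to date $4408.
Bill 2, $8700: deductible already satisfied, so member's share is 30% × $8700 = $2610. That would push OOP to $7018, over the $6000 cap, so member pays $6000 − $4408 = $1592.

$1592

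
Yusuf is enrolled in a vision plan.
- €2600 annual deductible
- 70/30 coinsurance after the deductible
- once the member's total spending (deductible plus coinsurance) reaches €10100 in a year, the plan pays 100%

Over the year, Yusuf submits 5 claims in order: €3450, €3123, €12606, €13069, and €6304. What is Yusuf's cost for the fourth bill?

Bill 1, €3450: €2600 finishes the deductible; €850 goes to coinsurance; 30% of €850 = €255. Member pays €2855; OOP now €2855.
Bill 2, €3123: deductible already satisfied, so member's share is 30% × €3123 = €936.90. Member pays €936.90; OOP now €3791.90.
Bill 3, €12606: deductible met; 30% of €12606 = €3781.80. Cost to member: €3781.80. OOP to date €7573.70.
Bill 4, €13069: deductible already satisfied, so member's share is 30% × €13069 = €3920.70. OOP would hit €11494.40 > €10100, so the cap limits the member to €10100 − €7573.70 = €2526.30.

€2526.30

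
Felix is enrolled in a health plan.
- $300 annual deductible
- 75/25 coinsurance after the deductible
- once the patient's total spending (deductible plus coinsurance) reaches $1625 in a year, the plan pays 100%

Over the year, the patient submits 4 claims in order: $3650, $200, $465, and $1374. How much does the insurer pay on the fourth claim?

$1052.75

Claim 1 ($3650): deductible takes $300, $3350 remains; 25% of $3350 = $837.50. Patient owes $1137.50 (running OOP $1137.50). Insurer: $3650 − $1137.50 = $2512.50.
Claim 2 ($200): deductible met; 25% of $200 = $50. Cost to patient: $50. OOP to date $1187.50. Plan pays $200 − $50 = $150.
Claim 3 ($465): deductible already satisfied, so patient's share is 25% × $465 = $116.25. Cost to patient: $116.25. OOP to date $1303.75. Insurer: $465 − $116.25 = $348.75.
Claim 4 ($1374): deductible met; 25% of $1374 = $343.50. OOP would hit $1647.25 > $1625, so the cap limits the patient to $1625 − $1303.75 = $321.25. Insurer: $1374 − $321.25 = $1052.75.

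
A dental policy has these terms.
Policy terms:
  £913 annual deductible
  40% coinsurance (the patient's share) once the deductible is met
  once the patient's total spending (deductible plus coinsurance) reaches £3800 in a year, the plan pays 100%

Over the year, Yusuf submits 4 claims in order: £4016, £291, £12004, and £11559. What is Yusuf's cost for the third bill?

£1529.40

Bill 1, £4016: deductible takes £913, £3103 remains; coinsurance £3103 × 40% = £1241.20. Patient pays £2154.20; OOP now £2154.20.
Bill 2, £291: deductible met; 40% of £291 = £116.40. Cost to patient: £116.40. OOP to date £2270.60.
Bill 3, £12004: deductible already satisfied, so patient's share is 40% × £12004 = £4801.60. That would push OOP to £7072.20, over the £3800 cap, so patient pays £3800 − £2270.60 = £1529.40.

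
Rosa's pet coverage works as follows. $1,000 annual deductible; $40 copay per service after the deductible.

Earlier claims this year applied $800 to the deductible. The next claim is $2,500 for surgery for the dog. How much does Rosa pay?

Remaining deductible: $1,000 − $800 = $200.
The remaining $2,300 (= $2,500 − $200) moves to the copay.
Copay on this service: $40.
Owner responsibility: $200 + $40 = $240.

$240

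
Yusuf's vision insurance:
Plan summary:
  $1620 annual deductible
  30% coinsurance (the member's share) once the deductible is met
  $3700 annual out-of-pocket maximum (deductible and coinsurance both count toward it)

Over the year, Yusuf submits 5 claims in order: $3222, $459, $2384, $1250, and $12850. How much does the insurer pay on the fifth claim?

Claim 1 — $3222: $1620 to deductible, leaving $1602; coinsurance $1602 × 30% = $480.60. Cost to member: $2100.60. OOP to date $2100.60. Insurer: $3222 − $2100.60 = $1121.40.
Claim 2 — $459: deductible already satisfied, so member's share is 30% × $459 = $137.70. Cost to member: $137.70. OOP to date $2238.30. Insurer: $459 − $137.70 = $321.30.
Claim 3 — $2384: deductible already satisfied, so member's share is 30% × $2384 = $715.20. Member pays $715.20; OOP now $2953.50. Plan pays $2384 − $715.20 = $1668.80.
Claim 4 — $1250: deductible already satisfied, so member's share is 30% × $1250 = $375. Member owes $375 (running OOP $3328.50). Insurer: $1250 − $375 = $875.
Claim 5 — $12850: 30% coinsurance on $12850 = $3855. Adding that to $3328.50 gives $7183.50, past the $3700 cap; member pays only $3700 − $3328.50 = $371.50. Plan pays $12850 − $371.50 = $12478.50.

$12478.50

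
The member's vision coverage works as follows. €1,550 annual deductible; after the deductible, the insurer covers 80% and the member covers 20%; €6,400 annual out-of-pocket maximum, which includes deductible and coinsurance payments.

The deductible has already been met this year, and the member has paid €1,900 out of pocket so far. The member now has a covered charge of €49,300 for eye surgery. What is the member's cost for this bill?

The deductible is already satisfied, so the full bill goes to coinsurance.
Coinsurance: €49,300 × 20% = €9,860.
Year-to-date out-of-pocket would reach €1,900 + €9,860 = €11,760, above the €6,400 maximum, so the member pays only €6,400 − €1,900 = €4,500.

€4,500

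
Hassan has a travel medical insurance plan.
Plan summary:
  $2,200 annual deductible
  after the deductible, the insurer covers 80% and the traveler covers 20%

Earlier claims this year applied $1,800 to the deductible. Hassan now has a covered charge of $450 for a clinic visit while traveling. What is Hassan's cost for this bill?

Remaining deductible: $2,200 − $1,800 = $400.
The remaining $50 (= $450 − $400) moves to coinsurance.
Traveler's 20% share of $50 is $10.
Traveler responsibility: $400 + $10 = $410.

$410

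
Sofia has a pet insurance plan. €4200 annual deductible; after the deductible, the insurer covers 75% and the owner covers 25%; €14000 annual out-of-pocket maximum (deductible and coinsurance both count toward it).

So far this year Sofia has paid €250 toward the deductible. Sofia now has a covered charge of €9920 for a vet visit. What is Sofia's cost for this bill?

€5442.50

€250 of the €4200 deductible is already met, leaving €3950.
The remaining €5970 (= €9920 − €3950) moves to coinsurance.
Owner's 25% share of €5970 is €1492.50.
So the owner owes €3950 + €1492.50 = €5442.50 before any cap.
Total out-of-pocket so far would be €250 + €5442.50 = €5692.50, below the €14000 cap — no reduction.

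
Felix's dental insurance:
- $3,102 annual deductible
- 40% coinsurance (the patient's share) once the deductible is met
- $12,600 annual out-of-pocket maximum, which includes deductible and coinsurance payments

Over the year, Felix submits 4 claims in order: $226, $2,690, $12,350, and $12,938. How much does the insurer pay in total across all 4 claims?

$15,604

Bill 1, $226: all of it applies to the deductible. Patient pays $226; OOP now $226. Plan pays $226 − $226 = $0.
Bill 2, $2,690: fully absorbed by the deductible. Cost to patient: $2,690. OOP to date $2,916. Plan pays $2,690 − $2,690 = $0.
Bill 3, $12,350: $186 to deductible, leaving $12,164; patient's 40% is $4,865.60. Patient owes $5,051.60 (running OOP $7,967.60). Insurer: $12,350 − $5,051.60 = $7,298.40.
Bill 4, $12,938: 40% coinsurance on $12,938 = $5,175.20. That would push OOP to $13,142.80, over the $12,600 cap, so patient pays $12,600 − $7,967.60 = $4,632.40. Insurer: $12,938 − $4,632.40 = $8,305.60.
Insurer total = bills − patient's total = $28,204 − $12,600 = $15,604.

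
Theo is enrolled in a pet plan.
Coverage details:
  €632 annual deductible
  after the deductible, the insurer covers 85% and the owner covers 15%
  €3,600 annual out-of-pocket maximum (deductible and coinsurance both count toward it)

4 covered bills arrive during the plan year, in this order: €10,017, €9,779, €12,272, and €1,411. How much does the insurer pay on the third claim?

#1 (€10,017): deductible takes €632, €9,385 remains; owner's 15% is €1,407.75. Owner pays €2,039.75; OOP now €2,039.75. Insurer: €10,017 − €2,039.75 = €7,977.25.
#2 (€9,779): 15% coinsurance on €9,779 = €1,466.85. Owner pays €1,466.85; OOP now €3,506.60. Insurer: €9,779 − €1,466.85 = €8,312.15.
#3 (€12,272): deductible met; 15% of €12,272 = €1,840.80. Adding that to €3,506.60 gives €5,347.40, past the €3,600 cap; owner pays only €3,600 − €3,506.60 = €93.40. Plan pays €12,272 − €93.40 = €12,178.60.

€12,178.60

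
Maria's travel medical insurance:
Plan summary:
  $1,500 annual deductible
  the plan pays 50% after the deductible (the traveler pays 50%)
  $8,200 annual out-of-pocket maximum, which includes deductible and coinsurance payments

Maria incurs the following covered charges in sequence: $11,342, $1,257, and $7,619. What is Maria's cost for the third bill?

#1 ($11,342): deductible takes $1,500, $9,842 remains; coinsurance $9,842 × 50% = $4,921. Traveler pays $6,421; OOP now $6,421.
#2 ($1,257): 50% coinsurance on $1,257 = $628.50. Traveler owes $628.50 (running OOP $7,049.50).
#3 ($7,619): 50% coinsurance on $7,619 = $3,809.50. OOP would hit $10,859 > $8,200, so the cap limits the traveler to $8,200 − $7,049.50 = $1,150.50.

$1,150.50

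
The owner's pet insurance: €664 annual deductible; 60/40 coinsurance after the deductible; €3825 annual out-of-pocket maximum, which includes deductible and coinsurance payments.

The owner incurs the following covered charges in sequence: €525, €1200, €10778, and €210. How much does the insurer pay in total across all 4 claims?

#1 (€525): entire amount goes to the deductible. Owner owes €525 (running OOP €525). Insurer: €525 − €525 = €0.
#2 (€1200): €139 finishes the deductible; €1061 goes to coinsurance; owner's 40% is €424.40. Owner pays €563.40; OOP now €1088.40. Plan pays €1200 − €563.40 = €636.60.
#3 (€10778): 40% coinsurance on €10778 = €4311.20. OOP would hit €5399.60 > €3825, so the cap limits the owner to €3825 − €1088.40 = €2736.60. Plan pays €10778 − €2736.60 = €8041.40.
#4 (€210): deductible met; 40% of €210 = €84. OOP would hit €3909 > €3825, so the cap limits the owner to €3825 − €3825 = €0. Insurer: €210 − €0 = €210.
Insurer total: €0 + €636.60 + €8041.40 + €210 = €8888.

€8888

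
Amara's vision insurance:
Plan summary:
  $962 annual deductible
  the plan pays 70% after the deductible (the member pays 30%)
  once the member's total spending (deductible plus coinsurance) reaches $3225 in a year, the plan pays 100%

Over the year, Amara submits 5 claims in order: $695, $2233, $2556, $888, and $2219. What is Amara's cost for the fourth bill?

$266.40

#1 ($695): fully absorbed by the deductible. Cost to member: $695. OOP to date $695.
#2 ($2233): $267 to deductible, leaving $1966; 30% of $1966 = $589.80. Member owes $856.80 (running OOP $1551.80).
#3 ($2556): 30% coinsurance on $2556 = $766.80. Cost to member: $766.80. OOP to date $2318.60.
#4 ($888): 30% coinsurance on $888 = $266.40. Cost to member: $266.40. OOP to date $2585.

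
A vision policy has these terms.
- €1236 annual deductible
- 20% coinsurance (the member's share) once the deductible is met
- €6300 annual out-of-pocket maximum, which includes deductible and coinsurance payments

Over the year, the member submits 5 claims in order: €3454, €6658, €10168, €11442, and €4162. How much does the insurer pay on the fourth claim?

€10186.80

Claim 1 (€3454): €1236 finishes the deductible; €2218 goes to coinsurance; coinsurance €2218 × 20% = €443.60. Member owes €1679.60 (running OOP €1679.60). Plan pays €3454 − €1679.60 = €1774.40.
Claim 2 (€6658): deductible already satisfied, so member's share is 20% × €6658 = €1331.60. Cost to member: €1331.60. OOP to date €3011.20. Insurer: €6658 − €1331.60 = €5326.40.
Claim 3 (€10168): 20% coinsurance on €10168 = €2033.60. Member owes €2033.60 (running OOP €5044.80). Plan pays €10168 − €2033.60 = €8134.40.
Claim 4 (€11442): 20% coinsurance on €11442 = €2288.40. OOP would hit €7333.20 > €6300, so the cap limits the member to €6300 − €5044.80 = €1255.20. Plan pays €11442 − €1255.20 = €10186.80.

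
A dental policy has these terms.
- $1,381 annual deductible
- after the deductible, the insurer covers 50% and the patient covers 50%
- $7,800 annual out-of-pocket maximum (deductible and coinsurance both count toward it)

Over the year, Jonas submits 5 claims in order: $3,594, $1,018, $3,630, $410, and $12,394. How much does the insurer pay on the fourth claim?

Claim 1 — $3,594: deductible takes $1,381, $2,213 remains; patient's 50% is $1,106.50. Patient owes $2,487.50 (running OOP $2,487.50). Insurer: $3,594 − $2,487.50 = $1,106.50.
Claim 2 — $1,018: deductible met; 50% of $1,018 = $509. Patient owes $509 (running OOP $2,996.50). Insurer: $1,018 − $509 = $509.
Claim 3 — $3,630: 50% coinsurance on $3,630 = $1,815. Patient owes $1,815 (running OOP $4,811.50). Insurer: $3,630 − $1,815 = $1,815.
Claim 4 — $410: deductible met; 50% of $410 = $205. Patient owes $205 (running OOP $5,016.50). Insurer: $410 − $205 = $205.

$205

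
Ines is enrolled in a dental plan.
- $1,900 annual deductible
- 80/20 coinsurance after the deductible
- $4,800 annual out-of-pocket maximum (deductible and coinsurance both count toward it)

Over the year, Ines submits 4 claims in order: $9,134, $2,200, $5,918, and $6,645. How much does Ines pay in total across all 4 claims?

$4,800

#1 ($9,134): $1,900 to deductible, leaving $7,234; 20% of $7,234 = $1,446.80. Patient pays $3,346.80; OOP now $3,346.80.
#2 ($2,200): deductible met; 20% of $2,200 = $440. Patient pays $440; OOP now $3,786.80.
#3 ($5,918): 20% coinsurance on $5,918 = $1,183.60. OOP would hit $4,970.40 > $4,800, so the cap limits the patient to $4,800 − $3,786.80 = $1,013.20.
#4 ($6,645): 20% coinsurance on $6,645 = $1,329. Adding that to $4,800 gives $6,129, past the $4,800 cap; patient pays only $4,800 − $4,800 = $0.
Total paid by the patient: $3,346.80 + $440 + $1,013.20 + $0 = $4,800.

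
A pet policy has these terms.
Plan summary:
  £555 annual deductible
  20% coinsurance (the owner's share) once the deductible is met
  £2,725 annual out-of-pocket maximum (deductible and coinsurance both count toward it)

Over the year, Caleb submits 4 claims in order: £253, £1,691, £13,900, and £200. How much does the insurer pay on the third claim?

£12,007.80

Claim 1 — £253: fully absorbed by the deductible. Owner pays £253; OOP now £253. Insurer: £253 − £253 = £0.
Claim 2 — £1,691: £302 to deductible, leaving £1,389; owner's 20% is £277.80. Owner pays £579.80; OOP now £832.80. Insurer: £1,691 − £579.80 = £1,111.20.
Claim 3 — £13,900: 20% coinsurance on £13,900 = £2,780. Adding that to £832.80 gives £3,612.80, past the £2,725 cap; owner pays only £2,725 − £832.80 = £1,892.20. Plan pays £13,900 − £1,892.20 = £12,007.80.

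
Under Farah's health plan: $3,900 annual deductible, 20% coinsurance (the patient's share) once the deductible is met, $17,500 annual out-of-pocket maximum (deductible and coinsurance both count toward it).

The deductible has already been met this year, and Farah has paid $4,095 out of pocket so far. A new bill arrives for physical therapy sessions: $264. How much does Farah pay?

$52.80

The deductible is already satisfied, so the full bill goes to coinsurance.
Coinsurance: $264 × 20% = $52.80.
Year-to-date out-of-pocket becomes $4,095 + $52.80 = $4,147.80, still under the $17,500 maximum, so no cap applies.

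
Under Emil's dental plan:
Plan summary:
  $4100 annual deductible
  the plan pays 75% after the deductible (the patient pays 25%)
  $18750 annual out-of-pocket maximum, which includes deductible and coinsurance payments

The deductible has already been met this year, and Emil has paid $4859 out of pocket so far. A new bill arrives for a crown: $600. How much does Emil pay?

The deductible is already satisfied, so the full bill goes to coinsurance.
Coinsurance: $600 × 25% = $150.
Cumulative spending $4859 + $150 = $5009 stays under the $18750 maximum.

$150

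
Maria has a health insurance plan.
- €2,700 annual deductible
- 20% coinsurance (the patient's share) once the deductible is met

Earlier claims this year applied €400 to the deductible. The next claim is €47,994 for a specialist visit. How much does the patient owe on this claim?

Remaining deductible: €2,700 − €400 = €2,300.
That leaves €47,994 − €2,300 = €45,694 for coinsurance.
20% of €45,694 = €9,138.80 falls to the patient.
Patient responsibility: €2,300 + €9,138.80 = €11,438.80.

€11,438.80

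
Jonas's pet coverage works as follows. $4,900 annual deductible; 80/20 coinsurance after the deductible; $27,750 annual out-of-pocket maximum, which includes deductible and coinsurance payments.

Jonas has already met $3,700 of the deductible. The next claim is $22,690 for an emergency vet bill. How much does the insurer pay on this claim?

Deductible still to meet: $4,900 − $3,700 = $1,200.
After the $1,200 deductible portion, $22,690 − $1,200 = $21,490 is subject to coinsurance.
20% of $21,490 = $4,298 falls to the owner.
That puts the owner's cost at $1,200 + $4,298 = $5,498 before any cap.
Total out-of-pocket so far would be $3,700 + $5,498 = $9,198, below the $27,750 cap — no reduction.
Insurer pays the balance: $22,690 − $5,498 = $17,192.

$17,192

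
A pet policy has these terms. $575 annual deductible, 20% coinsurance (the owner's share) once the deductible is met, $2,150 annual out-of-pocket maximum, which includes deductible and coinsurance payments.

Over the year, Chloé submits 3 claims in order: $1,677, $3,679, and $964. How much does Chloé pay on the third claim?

Claim 1 — $1,677: deductible takes $575, $1,102 remains; coinsurance $1,102 × 20% = $220.40. Cost to owner: $795.40. OOP to date $795.40.
Claim 2 — $3,679: 20% coinsurance on $3,679 = $735.80. Owner owes $735.80 (running OOP $1,531.20).
Claim 3 — $964: deductible met; 20% of $964 = $192.80. Owner owes $192.80 (running OOP $1,724).

$192.80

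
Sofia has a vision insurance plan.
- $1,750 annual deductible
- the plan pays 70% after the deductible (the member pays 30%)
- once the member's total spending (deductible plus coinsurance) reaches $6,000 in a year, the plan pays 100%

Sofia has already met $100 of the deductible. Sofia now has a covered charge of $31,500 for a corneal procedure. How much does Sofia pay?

Remaining deductible: $1,750 − $100 = $1,650.
The remaining $29,850 (= $31,500 − $1,650) moves to coinsurance.
Coinsurance: $29,850 × 30% = $8,955.
That puts the member's cost at $1,650 + $8,955 = $10,605 before any cap.
Year-to-date out-of-pocket would reach $100 + $10,605 = $10,705, above the $6,000 maximum, so the member pays only $6,000 − $100 = $5,900.

$5,900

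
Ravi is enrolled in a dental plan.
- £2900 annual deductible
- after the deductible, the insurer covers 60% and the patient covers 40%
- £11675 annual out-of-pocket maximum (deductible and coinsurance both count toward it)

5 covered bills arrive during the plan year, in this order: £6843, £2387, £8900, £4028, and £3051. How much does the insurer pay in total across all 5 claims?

Claim 1 (£6843): £2900 to deductible, leaving £3943; coinsurance £3943 × 40% = £1577.20. Patient pays £4477.20; OOP now £4477.20. Plan pays £6843 − £4477.20 = £2365.80.
Claim 2 (£2387): deductible met; 40% of £2387 = £954.80. Patient owes £954.80 (running OOP £5432). Insurer: £2387 − £954.80 = £1432.20.
Claim 3 (£8900): deductible met; 40% of £8900 = £3560. Patient owes £3560 (running OOP £8992). Plan pays £8900 − £3560 = £5340.
Claim 4 (£4028): deductible already satisfied, so patient's share is 40% × £4028 = £1611.20. Patient pays £1611.20; OOP now £10603.20. Insurer: £4028 − £1611.20 = £2416.80.
Claim 5 (£3051): 40% coinsurance on £3051 = £1220.40. OOP would hit £11823.60 > £11675, so the cap limits the patient to £11675 − £10603.20 = £1071.80. Plan pays £3051 − £1071.80 = £1979.20.
Insurer total: £2365.80 + £1432.20 + £5340 + £2416.80 + £1979.20 = £13534.

£13534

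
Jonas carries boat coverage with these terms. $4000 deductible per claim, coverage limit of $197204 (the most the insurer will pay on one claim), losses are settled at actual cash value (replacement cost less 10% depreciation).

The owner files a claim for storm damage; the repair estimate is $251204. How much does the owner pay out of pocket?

Actual cash value after 10% depreciation: $251204 × 90% = $226083.60.
After the deductible, $226083.60 − $4000 = $222083.60 remains.
The $197204 per-incident cap binds; insurer pays $197204.
Owner's share is the uncovered remainder: $251204 − $197204 = $54000.

$54000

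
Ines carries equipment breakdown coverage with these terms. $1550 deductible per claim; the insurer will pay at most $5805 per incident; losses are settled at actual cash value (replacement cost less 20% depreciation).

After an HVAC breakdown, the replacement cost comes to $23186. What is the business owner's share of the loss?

$17381

Depreciate 20%: the covered value is $23186 × 0.8 = $18548.80.
Subtract the deductible: $18548.80 − $1550 = $16998.80.
The $5805 per-incident cap binds; insurer pays $5805.
The business owner bears the rest of the original loss: $23186 − $5805 = $17381.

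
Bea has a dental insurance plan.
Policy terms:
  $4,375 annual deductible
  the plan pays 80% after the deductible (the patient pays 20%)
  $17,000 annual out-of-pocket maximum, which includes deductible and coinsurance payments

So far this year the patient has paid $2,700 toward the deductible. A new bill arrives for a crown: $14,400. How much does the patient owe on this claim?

$4,220

Remaining deductible: $4,375 − $2,700 = $1,675.
The remaining $12,725 (= $14,400 − $1,675) moves to coinsurance.
Coinsurance: $12,725 × 20% = $2,545.
So the patient owes $1,675 + $2,545 = $4,220 before any cap.
Total out-of-pocket so far would be $2,700 + $4,220 = $6,920, below the $17,000 cap — no reduction.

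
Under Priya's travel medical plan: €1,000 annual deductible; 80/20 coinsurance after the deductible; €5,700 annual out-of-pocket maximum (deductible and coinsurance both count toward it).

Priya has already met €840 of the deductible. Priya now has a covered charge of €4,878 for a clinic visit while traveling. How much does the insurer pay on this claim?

Remaining deductible: €1,000 − €840 = €160.
That leaves €4,878 − €160 = €4,718 for coinsurance.
Traveler's 20% share of €4,718 is €943.60.
So the traveler owes €160 + €943.60 = €1,103.60 before any cap.
Year-to-date out-of-pocket becomes €840 + €1,103.60 = €1,943.60, still under the €5,700 maximum, so no cap applies.
Insurer pays the balance: €4,878 − €1,103.60 = €3,774.40.

€3,774.40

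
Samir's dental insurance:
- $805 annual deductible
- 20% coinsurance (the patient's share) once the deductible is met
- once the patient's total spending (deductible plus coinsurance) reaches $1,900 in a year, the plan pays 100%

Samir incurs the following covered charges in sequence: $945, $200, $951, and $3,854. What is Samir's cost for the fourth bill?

#1 ($945): deductible takes $805, $140 remains; 20% of $140 = $28. Patient owes $833 (running OOP $833).
#2 ($200): deductible met; 20% of $200 = $40. Patient pays $40; OOP now $873.
#3 ($951): 20% coinsurance on $951 = $190.20. Cost to patient: $190.20. OOP to date $1,063.20.
#4 ($3,854): deductible met; 20% of $3,854 = $770.80. Cost to patient: $770.80. OOP to date $1,834.

$770.80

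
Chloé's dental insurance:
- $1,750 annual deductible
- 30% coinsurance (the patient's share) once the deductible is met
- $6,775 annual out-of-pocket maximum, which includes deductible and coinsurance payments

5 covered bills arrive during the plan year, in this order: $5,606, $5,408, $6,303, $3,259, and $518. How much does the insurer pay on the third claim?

#1 ($5,606): $1,750 to deductible, leaving $3,856; patient's 30% is $1,156.80. Cost to patient: $2,906.80. OOP to date $2,906.80. Insurer: $5,606 − $2,906.80 = $2,699.20.
#2 ($5,408): 30% coinsurance on $5,408 = $1,622.40. Patient owes $1,622.40 (running OOP $4,529.20). Insurer: $5,408 − $1,622.40 = $3,785.60.
#3 ($6,303): deductible already satisfied, so patient's share is 30% × $6,303 = $1,890.90. Patient owes $1,890.90 (running OOP $6,420.10). Plan pays $6,303 − $1,890.90 = $4,412.10.

$4,412.10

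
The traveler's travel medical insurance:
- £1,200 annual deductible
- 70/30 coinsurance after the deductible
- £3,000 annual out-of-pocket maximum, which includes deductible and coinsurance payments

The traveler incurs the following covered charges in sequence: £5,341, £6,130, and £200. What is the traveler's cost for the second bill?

Bill 1, £5,341: £1,200 finishes the deductible; £4,141 goes to coinsurance; 30% of £4,141 = £1,242.30. Cost to traveler: £2,442.30. OOP to date £2,442.30.
Bill 2, £6,130: 30% coinsurance on £6,130 = £1,839. OOP would hit £4,281.30 > £3,000, so the cap limits the traveler to £3,000 − £2,442.30 = £557.70.

£557.70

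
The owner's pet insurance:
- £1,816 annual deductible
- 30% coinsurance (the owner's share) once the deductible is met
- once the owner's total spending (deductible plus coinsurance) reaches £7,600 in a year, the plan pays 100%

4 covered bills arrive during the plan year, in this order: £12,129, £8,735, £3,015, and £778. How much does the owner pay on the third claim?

£69.60

Bill 1, £12,129: deductible takes £1,816, £10,313 remains; owner's 30% is £3,093.90. Cost to owner: £4,909.90. OOP to date £4,909.90.
Bill 2, £8,735: deductible already satisfied, so owner's share is 30% × £8,735 = £2,620.50. Owner owes £2,620.50 (running OOP £7,530.40).
Bill 3, £3,015: deductible already satisfied, so owner's share is 30% × £3,015 = £904.50. Adding that to £7,530.40 gives £8,434.90, past the £7,600 cap; owner pays only £7,600 − £7,530.40 = £69.60.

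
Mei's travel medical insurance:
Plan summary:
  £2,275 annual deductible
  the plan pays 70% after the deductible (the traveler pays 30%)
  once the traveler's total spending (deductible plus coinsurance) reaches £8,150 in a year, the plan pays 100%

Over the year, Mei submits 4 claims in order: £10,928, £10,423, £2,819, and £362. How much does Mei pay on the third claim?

Bill 1, £10,928: deductible takes £2,275, £8,653 remains; traveler's 30% is £2,595.90. Traveler pays £4,870.90; OOP now £4,870.90.
Bill 2, £10,423: deductible met; 30% of £10,423 = £3,126.90. Traveler pays £3,126.90; OOP now £7,997.80.
Bill 3, £2,819: deductible met; 30% of £2,819 = £845.70. That would push OOP to £8,843.50, over the £8,150 cap, so traveler pays £8,150 − £7,997.80 = £152.20.

£152.20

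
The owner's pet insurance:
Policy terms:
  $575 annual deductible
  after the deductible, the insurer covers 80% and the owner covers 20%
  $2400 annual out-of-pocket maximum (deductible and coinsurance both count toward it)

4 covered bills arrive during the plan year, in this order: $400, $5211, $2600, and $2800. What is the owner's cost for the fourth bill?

Claim 1 — $400: entire amount goes to the deductible. Owner pays $400; OOP now $400.
Claim 2 — $5211: deductible takes $175, $5036 remains; 20% of $5036 = $1007.20. Owner owes $1182.20 (running OOP $1582.20).
Claim 3 — $2600: deductible already satisfied, so owner's share is 20% × $2600 = $520. Cost to owner: $520. OOP to date $2102.20.
Claim 4 — $2800: deductible already satisfied, so owner's share is 20% × $2800 = $560. OOP would hit $2662.20 > $2400, so the cap limits the owner to $2400 − $2102.20 = $297.80.

$297.80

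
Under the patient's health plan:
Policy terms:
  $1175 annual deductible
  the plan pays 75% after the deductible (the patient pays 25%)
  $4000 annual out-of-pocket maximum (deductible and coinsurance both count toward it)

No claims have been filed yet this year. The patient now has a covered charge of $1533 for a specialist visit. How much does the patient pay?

$1264.50

The full $1175 deductible is still open; $1175 of this bill applies to it.
The remaining $358 (= $1533 − $1175) moves to coinsurance.
Coinsurance: $358 × 25% = $89.50.
Patient responsibility before any cap: $1175 + $89.50 = $1264.50.
Year-to-date out-of-pocket becomes $0 + $1264.50 = $1264.50, still under the $4000 maximum, so no cap applies.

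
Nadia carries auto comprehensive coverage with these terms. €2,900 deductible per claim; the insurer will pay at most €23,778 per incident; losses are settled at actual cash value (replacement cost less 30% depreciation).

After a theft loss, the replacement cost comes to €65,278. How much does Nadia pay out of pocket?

€41,500

At 30% depreciation, ACV = €65,278 − €19,583.40 = €45,694.60.
Subtract the deductible: €45,694.60 − €2,900 = €42,794.60.
The €23,778 per-incident cap binds; insurer pays €23,778.
The policyholder bears the rest of the original loss: €65,278 − €23,778 = €41,500.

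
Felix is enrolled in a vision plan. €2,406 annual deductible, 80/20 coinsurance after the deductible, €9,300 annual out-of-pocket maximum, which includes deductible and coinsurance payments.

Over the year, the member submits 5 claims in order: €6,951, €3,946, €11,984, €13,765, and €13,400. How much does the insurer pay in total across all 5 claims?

Bill 1, €6,951: €2,406 to deductible, leaving €4,545; coinsurance €4,545 × 20% = €909. Member owes €3,315 (running OOP €3,315). Insurer: €6,951 − €3,315 = €3,636.
Bill 2, €3,946: deductible already satisfied, so member's share is 20% × €3,946 = €789.20. Cost to member: €789.20. OOP to date €4,104.20. Insurer: €3,946 − €789.20 = €3,156.80.
Bill 3, €11,984: 20% coinsurance on €11,984 = €2,396.80. Member owes €2,396.80 (running OOP €6,501). Insurer: €11,984 − €2,396.80 = €9,587.20.
Bill 4, €13,765: 20% coinsurance on €13,765 = €2,753. Member owes €2,753 (running OOP €9,254). Insurer: €13,765 − €2,753 = €11,012.
Bill 5, €13,400: deductible met; 20% of €13,400 = €2,680. OOP would hit €11,934 > €9,300, so the cap limits the member to €9,300 − €9,254 = €46. Plan pays €13,400 − €46 = €13,354.
Insurer total = bills − member's total = €50,046 − €9,300 = €40,746.

€40,746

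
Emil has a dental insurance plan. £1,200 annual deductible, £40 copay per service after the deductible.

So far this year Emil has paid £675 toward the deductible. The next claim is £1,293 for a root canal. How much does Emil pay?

Remaining deductible: £1,200 − £675 = £525.
After the £525 deductible portion, £1,293 − £525 = £768 is subject to the copay.
Copay on this service: £40.
So the patient owes £525 + £40 = £565.

£565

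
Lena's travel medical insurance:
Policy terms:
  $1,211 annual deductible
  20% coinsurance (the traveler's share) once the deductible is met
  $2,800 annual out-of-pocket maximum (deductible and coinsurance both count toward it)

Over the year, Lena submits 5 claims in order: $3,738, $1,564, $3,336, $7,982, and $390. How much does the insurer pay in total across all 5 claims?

$14,210

Claim 1 — $3,738: $1,211 finishes the deductible; $2,527 goes to coinsurance; coinsurance $2,527 × 20% = $505.40. Traveler pays $1,716.40; OOP now $1,716.40. Plan pays $3,738 − $1,716.40 = $2,021.60.
Claim 2 — $1,564: 20% coinsurance on $1,564 = $312.80. Traveler owes $312.80 (running OOP $2,029.20). Plan pays $1,564 − $312.80 = $1,251.20.
Claim 3 — $3,336: deductible met; 20% of $3,336 = $667.20. Cost to traveler: $667.20. OOP to date $2,696.40. Plan pays $3,336 − $667.20 = $2,668.80.
Claim 4 — $7,982: deductible met; 20% of $7,982 = $1,596.40. That would push OOP to $4,292.80, over the $2,800 cap, so traveler pays $2,800 − $2,696.40 = $103.60. Insurer: $7,982 − $103.60 = $7,878.40.
Claim 5 — $390: 20% coinsurance on $390 = $78. OOP would hit $2,878 > $2,800, so the cap limits the traveler to $2,800 − $2,800 = $0. Plan pays $390 − $0 = $390.
Insurer total: $2,021.60 + $1,251.20 + $2,668.80 + $7,878.40 + $390 = $14,210.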